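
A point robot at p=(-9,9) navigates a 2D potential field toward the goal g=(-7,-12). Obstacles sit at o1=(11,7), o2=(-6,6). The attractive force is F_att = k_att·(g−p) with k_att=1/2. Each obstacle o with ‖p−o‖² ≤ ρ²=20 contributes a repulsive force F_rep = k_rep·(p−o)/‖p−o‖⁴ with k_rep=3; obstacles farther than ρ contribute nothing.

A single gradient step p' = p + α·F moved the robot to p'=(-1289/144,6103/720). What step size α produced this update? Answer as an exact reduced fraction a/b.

α = 1/20

F_att = 1/2·(g−p) = 1/2·(2,-21) = (1.0000,-10.5000)
o1: d²=404 > ρ²=20 → inactive
o2: d²=18 ≤ ρ²=20; F_rep = 3·(-3,3)/18² = (-0.0278,0.0278)
F = F_att + ΣF_rep = (0.9722,-10.4722)
Δp = p'−p = (0.0486,-0.5236); α = Δx/Fx = (7/144) / (35/36) = 1/20
check: Δy/Fy = (-377/720) / (-377/36) = 1/20 ✓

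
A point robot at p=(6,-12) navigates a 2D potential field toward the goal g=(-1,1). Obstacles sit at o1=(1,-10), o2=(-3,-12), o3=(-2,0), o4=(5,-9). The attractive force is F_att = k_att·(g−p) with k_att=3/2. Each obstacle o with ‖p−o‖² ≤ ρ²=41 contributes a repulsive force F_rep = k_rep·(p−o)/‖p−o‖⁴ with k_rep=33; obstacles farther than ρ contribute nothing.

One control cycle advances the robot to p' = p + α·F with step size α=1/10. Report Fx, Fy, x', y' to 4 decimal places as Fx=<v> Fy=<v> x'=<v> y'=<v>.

Fx=-9.9738 Fy=18.4315 x'=5.0026 y'=-10.1568

F_att = 3/2·(g−p) = 3/2·(-7,13) = (-10.5000,19.5000)
o1: d²=29 ≤ ρ²=41; F_rep = 33·(5,-2)/29² = (0.1962,-0.0785)
o2: d²=81 > ρ²=41 → inactive
o3: d²=208 > ρ²=41 → inactive
o4: d²=10 ≤ ρ²=41; F_rep = 33·(1,-3)/10² = (0.3300,-0.9900)
F = F_att + ΣF_rep = (-9.9738,18.4315)
p' = p + 1/10·F = (5.0026,-10.1568)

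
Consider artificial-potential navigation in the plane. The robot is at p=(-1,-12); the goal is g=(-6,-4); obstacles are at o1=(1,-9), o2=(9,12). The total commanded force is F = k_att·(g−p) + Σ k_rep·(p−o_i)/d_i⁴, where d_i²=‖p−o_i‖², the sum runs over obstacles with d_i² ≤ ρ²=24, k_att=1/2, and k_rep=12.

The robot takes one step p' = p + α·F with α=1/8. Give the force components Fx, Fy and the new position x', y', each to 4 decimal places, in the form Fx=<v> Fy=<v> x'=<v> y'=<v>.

F_att = 1/2·(g−p) = 1/2·(-5,8) = (-2.5000,4.0000)
o1: d²=13 ≤ ρ²=24; F_rep = 12·(-2,-3)/13² = (-0.1420,-0.2130)
o2: d²=676 > ρ²=24 → inactive
F = F_att + ΣF_rep = (-2.6420,3.7870)
p' = p + 1/8·F = (-1.3303,-11.5266)

Fx=-2.6420 Fy=3.7870 x'=-1.3303 y'=-11.5266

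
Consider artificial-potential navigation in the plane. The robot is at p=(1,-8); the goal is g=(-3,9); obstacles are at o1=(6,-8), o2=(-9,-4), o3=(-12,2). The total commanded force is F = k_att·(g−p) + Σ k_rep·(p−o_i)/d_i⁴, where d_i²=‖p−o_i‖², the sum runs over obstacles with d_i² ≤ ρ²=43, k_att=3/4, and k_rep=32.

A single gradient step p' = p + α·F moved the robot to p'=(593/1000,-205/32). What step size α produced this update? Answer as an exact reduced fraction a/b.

F_att = 3/4·(g−p) = 3/4·(-4,17) = (-3.0000,12.7500)
o1: d²=25 ≤ ρ²=43; F_rep = 32·(-5,0)/25² = (-0.2560,0.0000)
o2: d²=116 > ρ²=43 → inactive
o3: d²=269 > ρ²=43 → inactive
F = F_att + ΣF_rep = (-3.2560,12.7500)
Δp = p'−p = (-0.4070,1.5938); α = Δx/Fx = (-407/1000) / (-407/125) = 1/8
check: Δy/Fy = (51/32) / (51/4) = 1/8 ✓

α = 1/8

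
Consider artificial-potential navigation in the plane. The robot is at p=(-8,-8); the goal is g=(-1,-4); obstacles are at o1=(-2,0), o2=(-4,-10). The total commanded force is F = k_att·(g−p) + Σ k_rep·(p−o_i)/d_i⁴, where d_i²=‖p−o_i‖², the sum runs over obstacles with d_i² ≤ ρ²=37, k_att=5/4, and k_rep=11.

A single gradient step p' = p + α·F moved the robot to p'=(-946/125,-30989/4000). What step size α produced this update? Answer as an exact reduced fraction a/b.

F_att = 5/4·(g−p) = 5/4·(7,4) = (8.7500,5.0000)
o1: d²=100 > ρ²=37 → inactive
o2: d²=20 ≤ ρ²=37; F_rep = 11·(-4,2)/20² = (-0.1100,0.0550)
F = F_att + ΣF_rep = (8.6400,5.0550)
Δp = p'−p = (0.4320,0.2527); α = Δx/Fx = (54/125) / (216/25) = 1/20
check: Δy/Fy = (1011/4000) / (1011/200) = 1/20 ✓

α = 1/20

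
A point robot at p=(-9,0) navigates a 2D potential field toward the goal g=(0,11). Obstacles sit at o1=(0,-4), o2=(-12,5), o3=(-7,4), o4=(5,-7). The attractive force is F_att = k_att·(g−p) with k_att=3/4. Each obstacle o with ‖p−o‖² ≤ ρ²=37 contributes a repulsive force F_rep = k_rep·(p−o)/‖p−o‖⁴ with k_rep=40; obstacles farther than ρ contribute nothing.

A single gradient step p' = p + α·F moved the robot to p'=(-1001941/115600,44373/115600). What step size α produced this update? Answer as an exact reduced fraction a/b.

F_att = 3/4·(g−p) = 3/4·(9,11) = (6.7500,8.2500)
o1: d²=97 > ρ²=37 → inactive
o2: d²=34 ≤ ρ²=37; F_rep = 40·(3,-5)/34² = (0.1038,-0.1730)
o3: d²=20 ≤ ρ²=37; F_rep = 40·(-2,-4)/20² = (-0.2000,-0.4000)
o4: d²=245 > ρ²=37 → inactive
F = F_att + ΣF_rep = (6.6538,7.6770)
Δp = p'−p = (0.3327,0.3838); α = Δx/Fx = (38459/115600) / (38459/5780) = 1/20
check: Δy/Fy = (44373/115600) / (44373/5780) = 1/20 ✓

α = 1/20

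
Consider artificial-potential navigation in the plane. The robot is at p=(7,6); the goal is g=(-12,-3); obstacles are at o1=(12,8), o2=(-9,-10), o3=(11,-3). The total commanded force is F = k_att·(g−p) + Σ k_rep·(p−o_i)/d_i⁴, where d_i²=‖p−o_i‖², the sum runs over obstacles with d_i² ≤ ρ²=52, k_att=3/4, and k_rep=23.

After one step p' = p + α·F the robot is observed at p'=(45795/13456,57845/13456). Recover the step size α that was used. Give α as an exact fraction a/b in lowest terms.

F_att = 3/4·(g−p) = 3/4·(-19,-9) = (-14.2500,-6.7500)
o1: d²=29 ≤ ρ²=52; F_rep = 23·(-5,-2)/29² = (-0.1367,-0.0547)
o2: d²=512 > ρ²=52 → inactive
o3: d²=97 > ρ²=52 → inactive
F = F_att + ΣF_rep = (-14.3867,-6.8047)
Δp = p'−p = (-3.5967,-1.7012); α = Δx/Fx = (-48397/13456) / (-48397/3364) = 1/4
check: Δy/Fy = (-22891/13456) / (-22891/3364) = 1/4 ✓

α = 1/4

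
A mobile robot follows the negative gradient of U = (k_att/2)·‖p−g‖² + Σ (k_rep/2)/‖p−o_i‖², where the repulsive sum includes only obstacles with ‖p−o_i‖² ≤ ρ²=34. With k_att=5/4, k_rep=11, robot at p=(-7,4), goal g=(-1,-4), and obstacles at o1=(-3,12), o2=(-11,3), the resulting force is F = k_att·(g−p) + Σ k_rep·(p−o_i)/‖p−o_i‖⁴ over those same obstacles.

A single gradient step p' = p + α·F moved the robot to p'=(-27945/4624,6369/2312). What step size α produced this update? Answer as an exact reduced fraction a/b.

F_att = 5/4·(g−p) = 5/4·(6,-8) = (7.5000,-10.0000)
o1: d²=80 > ρ²=34 → inactive
o2: d²=17 ≤ ρ²=34; F_rep = 11·(4,1)/17² = (0.1522,0.0381)
F = F_att + ΣF_rep = (7.6522,-9.9619)
Δp = p'−p = (0.9565,-1.2452); α = Δx/Fx = (4423/4624) / (4423/578) = 1/8
check: Δy/Fy = (-2879/2312) / (-2879/289) = 1/8 ✓

α = 1/8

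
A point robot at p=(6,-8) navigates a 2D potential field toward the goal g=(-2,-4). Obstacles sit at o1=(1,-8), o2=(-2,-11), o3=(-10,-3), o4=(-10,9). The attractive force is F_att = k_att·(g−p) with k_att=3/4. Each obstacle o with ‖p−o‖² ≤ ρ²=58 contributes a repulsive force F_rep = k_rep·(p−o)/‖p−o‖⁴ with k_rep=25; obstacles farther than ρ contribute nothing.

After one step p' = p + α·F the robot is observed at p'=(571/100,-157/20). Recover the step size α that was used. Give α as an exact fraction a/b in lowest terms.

F_att = 3/4·(g−p) = 3/4·(-8,4) = (-6.0000,3.0000)
o1: d²=25 ≤ ρ²=58; F_rep = 25·(5,0)/25² = (0.2000,0.0000)
o2: d²=73 > ρ²=58 → inactive
o3: d²=281 > ρ²=58 → inactive
o4: d²=545 > ρ²=58 → inactive
F = F_att + ΣF_rep = (-5.8000,3.0000)
Δp = p'−p = (-0.2900,0.1500); α = Δx/Fx = (-29/100) / (-29/5) = 1/20
check: Δy/Fy = (3/20) / (3) = 1/20 ✓

α = 1/20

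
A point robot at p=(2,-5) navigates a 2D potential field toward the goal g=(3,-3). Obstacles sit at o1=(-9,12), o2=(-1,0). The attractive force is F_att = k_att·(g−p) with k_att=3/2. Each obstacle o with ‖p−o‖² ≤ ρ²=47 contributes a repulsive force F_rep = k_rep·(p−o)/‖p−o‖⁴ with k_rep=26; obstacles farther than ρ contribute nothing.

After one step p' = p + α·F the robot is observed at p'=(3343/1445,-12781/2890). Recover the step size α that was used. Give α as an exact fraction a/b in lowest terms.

F_att = 3/2·(g−p) = 3/2·(1,2) = (1.5000,3.0000)
o1: d²=410 > ρ²=47 → inactive
o2: d²=34 ≤ ρ²=47; F_rep = 26·(3,-5)/34² = (0.0675,-0.1125)
F = F_att + ΣF_rep = (1.5675,2.8875)
Δp = p'−p = (0.3135,0.5775); α = Δx/Fx = (453/1445) / (453/289) = 1/5
check: Δy/Fy = (1669/2890) / (1669/578) = 1/5 ✓

α = 1/5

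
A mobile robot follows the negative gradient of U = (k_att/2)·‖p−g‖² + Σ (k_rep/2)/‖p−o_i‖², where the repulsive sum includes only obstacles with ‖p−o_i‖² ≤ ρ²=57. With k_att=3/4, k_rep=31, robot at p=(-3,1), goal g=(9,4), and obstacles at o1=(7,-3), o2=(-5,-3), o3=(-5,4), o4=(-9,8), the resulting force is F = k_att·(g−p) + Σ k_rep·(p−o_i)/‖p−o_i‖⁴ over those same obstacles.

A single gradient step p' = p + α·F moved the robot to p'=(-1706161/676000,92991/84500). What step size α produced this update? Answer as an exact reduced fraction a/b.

F_att = 3/4·(g−p) = 3/4·(12,3) = (9.0000,2.2500)
o1: d²=116 > ρ²=57 → inactive
o2: d²=20 ≤ ρ²=57; F_rep = 31·(2,4)/20² = (0.1550,0.3100)
o3: d²=13 ≤ ρ²=57; F_rep = 31·(2,-3)/13² = (0.3669,-0.5503)
o4: d²=85 > ρ²=57 → inactive
F = F_att + ΣF_rep = (9.5219,2.0097)
Δp = p'−p = (0.4761,0.1005); α = Δx/Fx = (321839/676000) / (321839/33800) = 1/20
check: Δy/Fy = (8491/84500) / (8491/4225) = 1/20 ✓

α = 1/20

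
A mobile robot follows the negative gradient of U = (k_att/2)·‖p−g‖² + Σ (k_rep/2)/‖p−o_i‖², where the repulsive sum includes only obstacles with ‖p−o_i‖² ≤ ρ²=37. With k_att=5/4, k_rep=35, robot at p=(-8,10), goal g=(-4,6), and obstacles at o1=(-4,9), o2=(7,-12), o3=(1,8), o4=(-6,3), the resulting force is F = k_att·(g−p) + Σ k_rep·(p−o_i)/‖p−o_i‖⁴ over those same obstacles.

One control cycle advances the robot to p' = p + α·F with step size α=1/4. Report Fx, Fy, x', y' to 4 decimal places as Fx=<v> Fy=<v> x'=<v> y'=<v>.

F_att = 5/4·(g−p) = 5/4·(4,-4) = (5.0000,-5.0000)
o1: d²=17 ≤ ρ²=37; F_rep = 35·(-4,1)/17² = (-0.4844,0.1211)
o2: d²=709 > ρ²=37 → inactive
o3: d²=85 > ρ²=37 → inactive
o4: d²=53 > ρ²=37 → inactive
F = F_att + ΣF_rep = (4.5156,-4.8789)
p' = p + 1/4·F = (-6.8711,8.7803)

Fx=4.5156 Fy=-4.8789 x'=-6.8711 y'=8.7803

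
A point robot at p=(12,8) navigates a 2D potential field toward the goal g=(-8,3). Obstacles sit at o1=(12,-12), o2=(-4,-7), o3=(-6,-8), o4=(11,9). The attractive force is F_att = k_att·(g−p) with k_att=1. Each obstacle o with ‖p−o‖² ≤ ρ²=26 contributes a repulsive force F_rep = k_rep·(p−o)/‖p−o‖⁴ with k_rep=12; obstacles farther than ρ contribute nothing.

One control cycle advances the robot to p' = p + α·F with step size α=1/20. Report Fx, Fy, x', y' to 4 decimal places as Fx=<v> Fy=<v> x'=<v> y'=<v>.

Fx=-17.0000 Fy=-8.0000 x'=11.1500 y'=7.6000

F_att = 1·(g−p) = 1·(-20,-5) = (-20.0000,-5.0000)
o1: d²=400 > ρ²=26 → inactive
o2: d²=481 > ρ²=26 → inactive
o3: d²=580 > ρ²=26 → inactive
o4: d²=2 ≤ ρ²=26; F_rep = 12·(1,-1)/2² = (3.0000,-3.0000)
F = F_att + ΣF_rep = (-17.0000,-8.0000)
p' = p + 1/20·F = (11.1500,7.6000)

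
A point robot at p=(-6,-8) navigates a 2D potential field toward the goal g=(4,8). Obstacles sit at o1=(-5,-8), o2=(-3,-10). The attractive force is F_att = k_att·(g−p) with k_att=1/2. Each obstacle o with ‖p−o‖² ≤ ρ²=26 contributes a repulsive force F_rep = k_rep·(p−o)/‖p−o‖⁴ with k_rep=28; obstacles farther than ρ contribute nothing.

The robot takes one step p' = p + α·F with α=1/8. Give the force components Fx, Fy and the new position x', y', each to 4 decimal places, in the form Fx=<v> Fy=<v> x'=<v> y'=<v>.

F_att = 1/2·(g−p) = 1/2·(10,16) = (5.0000,8.0000)
o1: d²=1 ≤ ρ²=26; F_rep = 28·(-1,0)/1² = (-28.0000,0.0000)
o2: d²=13 ≤ ρ²=26; F_rep = 28·(-3,2)/13² = (-0.4970,0.3314)
F = F_att + ΣF_rep = (-23.4970,8.3314)
p' = p + 1/8·F = (-8.9371,-6.9586)

Fx=-23.4970 Fy=8.3314 x'=-8.9371 y'=-6.9586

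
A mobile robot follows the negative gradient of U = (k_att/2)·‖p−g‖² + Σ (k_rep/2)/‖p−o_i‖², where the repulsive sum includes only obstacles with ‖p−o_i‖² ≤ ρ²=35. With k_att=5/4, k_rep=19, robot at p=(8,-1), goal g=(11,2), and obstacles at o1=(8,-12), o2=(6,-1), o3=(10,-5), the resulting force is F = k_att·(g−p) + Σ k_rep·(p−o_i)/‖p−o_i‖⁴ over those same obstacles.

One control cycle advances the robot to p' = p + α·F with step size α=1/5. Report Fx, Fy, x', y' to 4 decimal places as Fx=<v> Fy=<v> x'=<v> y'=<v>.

Fx=6.0300 Fy=3.9400 x'=9.2060 y'=-0.2120

F_att = 5/4·(g−p) = 5/4·(3,3) = (3.7500,3.7500)
o1: d²=121 > ρ²=35 → inactive
o2: d²=4 ≤ ρ²=35; F_rep = 19·(2,0)/4² = (2.3750,0.0000)
o3: d²=20 ≤ ρ²=35; F_rep = 19·(-2,4)/20² = (-0.0950,0.1900)
F = F_att + ΣF_rep = (6.0300,3.9400)
p' = p + 1/5·F = (9.2060,-0.2120)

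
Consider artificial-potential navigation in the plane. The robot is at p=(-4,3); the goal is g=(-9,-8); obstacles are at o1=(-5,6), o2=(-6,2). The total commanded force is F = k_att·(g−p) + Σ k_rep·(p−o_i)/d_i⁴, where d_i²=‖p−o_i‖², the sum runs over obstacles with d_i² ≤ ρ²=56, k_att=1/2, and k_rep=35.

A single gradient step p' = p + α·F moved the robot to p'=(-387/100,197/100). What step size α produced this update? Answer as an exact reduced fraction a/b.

F_att = 1/2·(g−p) = 1/2·(-5,-11) = (-2.5000,-5.5000)
o1: d²=10 ≤ ρ²=56; F_rep = 35·(1,-3)/10² = (0.3500,-1.0500)
o2: d²=5 ≤ ρ²=56; F_rep = 35·(2,1)/5² = (2.8000,1.4000)
F = F_att + ΣF_rep = (0.6500,-5.1500)
Δp = p'−p = (0.1300,-1.0300); α = Δx/Fx = (13/100) / (13/20) = 1/5
check: Δy/Fy = (-103/100) / (-103/20) = 1/5 ✓

α = 1/5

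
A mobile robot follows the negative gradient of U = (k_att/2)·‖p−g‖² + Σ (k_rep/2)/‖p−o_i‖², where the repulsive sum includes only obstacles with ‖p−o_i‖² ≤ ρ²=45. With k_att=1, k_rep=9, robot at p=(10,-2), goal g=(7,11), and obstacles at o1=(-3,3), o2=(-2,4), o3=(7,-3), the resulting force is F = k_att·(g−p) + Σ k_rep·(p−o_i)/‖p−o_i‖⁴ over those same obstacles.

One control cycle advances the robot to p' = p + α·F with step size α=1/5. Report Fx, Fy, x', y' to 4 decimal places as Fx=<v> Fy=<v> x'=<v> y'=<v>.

F_att = 1·(g−p) = 1·(-3,13) = (-3.0000,13.0000)
o1: d²=194 > ρ²=45 → inactive
o2: d²=180 > ρ²=45 → inactive
o3: d²=10 ≤ ρ²=45; F_rep = 9·(3,1)/10² = (0.2700,0.0900)
F = F_att + ΣF_rep = (-2.7300,13.0900)
p' = p + 1/5·F = (9.4540,0.6180)

Fx=-2.7300 Fy=13.0900 x'=9.4540 y'=0.6180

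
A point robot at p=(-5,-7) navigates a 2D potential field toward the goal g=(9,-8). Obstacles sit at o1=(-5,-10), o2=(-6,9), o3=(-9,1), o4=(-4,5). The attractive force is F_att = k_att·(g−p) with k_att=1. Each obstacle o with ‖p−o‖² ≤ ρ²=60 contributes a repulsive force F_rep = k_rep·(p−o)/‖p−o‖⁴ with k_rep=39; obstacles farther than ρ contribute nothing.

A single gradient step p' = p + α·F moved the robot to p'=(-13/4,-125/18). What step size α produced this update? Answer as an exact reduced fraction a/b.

α = 1/8

F_att = 1·(g−p) = 1·(14,-1) = (14.0000,-1.0000)
o1: d²=9 ≤ ρ²=60; F_rep = 39·(0,3)/9² = (0.0000,1.4444)
o2: d²=257 > ρ²=60 → inactive
o3: d²=80 > ρ²=60 → inactive
o4: d²=145 > ρ²=60 → inactive
F = F_att + ΣF_rep = (14.0000,0.4444)
Δp = p'−p = (1.7500,0.0556); α = Δx/Fx = (7/4) / (14) = 1/8
check: Δy/Fy = (1/18) / (4/9) = 1/8 ✓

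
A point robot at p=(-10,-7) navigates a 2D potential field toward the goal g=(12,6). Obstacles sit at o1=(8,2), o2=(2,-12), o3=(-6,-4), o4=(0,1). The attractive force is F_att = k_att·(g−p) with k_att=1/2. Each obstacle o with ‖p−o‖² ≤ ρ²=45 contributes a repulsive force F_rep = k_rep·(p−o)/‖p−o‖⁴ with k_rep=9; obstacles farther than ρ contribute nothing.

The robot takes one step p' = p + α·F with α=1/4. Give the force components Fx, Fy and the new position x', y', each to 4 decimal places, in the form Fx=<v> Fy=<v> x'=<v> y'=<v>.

Fx=10.9424 Fy=6.4568 x'=-7.2644 y'=-5.3858

F_att = 1/2·(g−p) = 1/2·(22,13) = (11.0000,6.5000)
o1: d²=405 > ρ²=45 → inactive
o2: d²=169 > ρ²=45 → inactive
o3: d²=25 ≤ ρ²=45; F_rep = 9·(-4,-3)/25² = (-0.0576,-0.0432)
o4: d²=164 > ρ²=45 → inactive
F = F_att + ΣF_rep = (10.9424,6.4568)
p' = p + 1/4·F = (-7.2644,-5.3858)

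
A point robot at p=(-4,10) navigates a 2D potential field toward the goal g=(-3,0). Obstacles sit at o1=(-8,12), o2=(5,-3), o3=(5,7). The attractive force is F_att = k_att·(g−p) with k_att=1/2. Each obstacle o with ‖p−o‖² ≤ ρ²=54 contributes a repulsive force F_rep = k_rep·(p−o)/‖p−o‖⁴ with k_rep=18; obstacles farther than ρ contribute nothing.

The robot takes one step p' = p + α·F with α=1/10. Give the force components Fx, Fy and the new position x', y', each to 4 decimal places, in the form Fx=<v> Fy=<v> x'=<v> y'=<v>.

Fx=0.6800 Fy=-5.0900 x'=-3.9320 y'=9.4910

F_att = 1/2·(g−p) = 1/2·(1,-10) = (0.5000,-5.0000)
o1: d²=20 ≤ ρ²=54; F_rep = 18·(4,-2)/20² = (0.1800,-0.0900)
o2: d²=250 > ρ²=54 → inactive
o3: d²=90 > ρ²=54 → inactive
F = F_att + ΣF_rep = (0.6800,-5.0900)
p' = p + 1/10·F = (-3.9320,9.4910)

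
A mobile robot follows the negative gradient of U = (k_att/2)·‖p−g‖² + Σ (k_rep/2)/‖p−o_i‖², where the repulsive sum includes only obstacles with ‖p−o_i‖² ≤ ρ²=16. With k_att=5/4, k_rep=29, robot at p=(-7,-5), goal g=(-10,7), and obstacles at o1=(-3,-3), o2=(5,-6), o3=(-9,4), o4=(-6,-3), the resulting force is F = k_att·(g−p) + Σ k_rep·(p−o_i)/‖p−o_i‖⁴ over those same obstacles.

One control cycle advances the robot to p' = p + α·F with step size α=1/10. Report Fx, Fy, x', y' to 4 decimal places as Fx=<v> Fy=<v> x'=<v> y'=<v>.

F_att = 5/4·(g−p) = 5/4·(-3,12) = (-3.7500,15.0000)
o1: d²=20 > ρ²=16 → inactive
o2: d²=145 > ρ²=16 → inactive
o3: d²=85 > ρ²=16 → inactive
o4: d²=5 ≤ ρ²=16; F_rep = 29·(-1,-2)/5² = (-1.1600,-2.3200)
F = F_att + ΣF_rep = (-4.9100,12.6800)
p' = p + 1/10·F = (-7.4910,-3.7320)

Fx=-4.9100 Fy=12.6800 x'=-7.4910 y'=-3.7320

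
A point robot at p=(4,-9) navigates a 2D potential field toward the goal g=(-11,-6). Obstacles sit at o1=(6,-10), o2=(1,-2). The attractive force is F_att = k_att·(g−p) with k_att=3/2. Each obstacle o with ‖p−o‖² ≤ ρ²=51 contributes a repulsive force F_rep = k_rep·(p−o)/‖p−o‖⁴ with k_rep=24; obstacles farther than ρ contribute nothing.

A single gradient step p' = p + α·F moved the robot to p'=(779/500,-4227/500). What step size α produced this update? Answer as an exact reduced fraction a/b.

F_att = 3/2·(g−p) = 3/2·(-15,3) = (-22.5000,4.5000)
o1: d²=5 ≤ ρ²=51; F_rep = 24·(-2,1)/5² = (-1.9200,0.9600)
o2: d²=58 > ρ²=51 → inactive
F = F_att + ΣF_rep = (-24.4200,5.4600)
Δp = p'−p = (-2.4420,0.5460); α = Δx/Fx = (-1221/500) / (-1221/50) = 1/10
check: Δy/Fy = (273/500) / (273/50) = 1/10 ✓

α = 1/10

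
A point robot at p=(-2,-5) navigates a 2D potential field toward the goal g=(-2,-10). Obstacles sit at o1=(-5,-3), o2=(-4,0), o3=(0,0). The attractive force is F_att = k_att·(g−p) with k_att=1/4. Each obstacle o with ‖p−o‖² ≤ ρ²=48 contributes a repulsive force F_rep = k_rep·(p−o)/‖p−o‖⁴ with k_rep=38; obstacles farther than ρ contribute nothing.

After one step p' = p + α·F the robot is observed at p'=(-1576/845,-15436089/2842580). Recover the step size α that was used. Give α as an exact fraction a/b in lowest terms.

α = 1/5

F_att = 1/4·(g−p) = 1/4·(0,-5) = (0.0000,-1.2500)
o1: d²=13 ≤ ρ²=48; F_rep = 38·(3,-2)/13² = (0.6746,-0.4497)
o2: d²=29 ≤ ρ²=48; F_rep = 38·(2,-5)/29² = (0.0904,-0.2259)
o3: d²=29 ≤ ρ²=48; F_rep = 38·(-2,-5)/29² = (-0.0904,-0.2259)
F = F_att + ΣF_rep = (0.6746,-2.1515)
Δp = p'−p = (0.1349,-0.4303); α = Δx/Fx = (114/845) / (114/169) = 1/5
check: Δy/Fy = (-1223189/2842580) / (-1223189/568516) = 1/5 ✓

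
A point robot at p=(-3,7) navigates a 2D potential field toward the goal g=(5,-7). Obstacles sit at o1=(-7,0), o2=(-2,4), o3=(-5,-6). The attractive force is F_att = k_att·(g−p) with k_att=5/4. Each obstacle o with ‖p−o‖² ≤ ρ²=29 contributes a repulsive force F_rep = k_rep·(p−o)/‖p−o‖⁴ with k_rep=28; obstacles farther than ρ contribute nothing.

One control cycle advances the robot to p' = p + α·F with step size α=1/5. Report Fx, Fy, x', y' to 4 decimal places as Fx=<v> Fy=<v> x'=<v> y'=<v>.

F_att = 5/4·(g−p) = 5/4·(8,-14) = (10.0000,-17.5000)
o1: d²=65 > ρ²=29 → inactive
o2: d²=10 ≤ ρ²=29; F_rep = 28·(-1,3)/10² = (-0.2800,0.8400)
o3: d²=173 > ρ²=29 → inactive
F = F_att + ΣF_rep = (9.7200,-16.6600)
p' = p + 1/5·F = (-1.0560,3.6680)

Fx=9.7200 Fy=-16.6600 x'=-1.0560 y'=3.6680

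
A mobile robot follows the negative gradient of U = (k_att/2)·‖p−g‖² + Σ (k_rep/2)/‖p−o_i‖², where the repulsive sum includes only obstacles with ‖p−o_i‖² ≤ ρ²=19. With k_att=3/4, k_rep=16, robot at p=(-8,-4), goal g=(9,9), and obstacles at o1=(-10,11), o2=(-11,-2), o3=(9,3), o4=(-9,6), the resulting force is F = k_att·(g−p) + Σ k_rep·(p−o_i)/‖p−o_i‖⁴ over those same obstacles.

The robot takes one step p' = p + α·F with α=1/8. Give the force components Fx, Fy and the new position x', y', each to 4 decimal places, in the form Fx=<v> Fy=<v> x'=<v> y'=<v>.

F_att = 3/4·(g−p) = 3/4·(17,13) = (12.7500,9.7500)
o1: d²=229 > ρ²=19 → inactive
o2: d²=13 ≤ ρ²=19; F_rep = 16·(3,-2)/13² = (0.2840,-0.1893)
o3: d²=338 > ρ²=19 → inactive
o4: d²=101 > ρ²=19 → inactive
F = F_att + ΣF_rep = (13.0340,9.5607)
p' = p + 1/8·F = (-6.3707,-2.8049)

Fx=13.0340 Fy=9.5607 x'=-6.3707 y'=-2.8049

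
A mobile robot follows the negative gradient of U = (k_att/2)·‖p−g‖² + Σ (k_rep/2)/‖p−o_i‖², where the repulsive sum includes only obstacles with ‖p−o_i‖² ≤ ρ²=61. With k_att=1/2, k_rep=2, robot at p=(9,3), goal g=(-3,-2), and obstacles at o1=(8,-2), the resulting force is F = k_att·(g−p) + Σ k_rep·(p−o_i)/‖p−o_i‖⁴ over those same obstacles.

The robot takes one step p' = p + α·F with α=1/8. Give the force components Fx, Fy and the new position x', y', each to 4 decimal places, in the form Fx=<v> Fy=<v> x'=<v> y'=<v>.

Fx=-5.9970 Fy=-2.4852 x'=8.2504 y'=2.6893

F_att = 1/2·(g−p) = 1/2·(-12,-5) = (-6.0000,-2.5000)
o1: d²=26 ≤ ρ²=61; F_rep = 2·(1,5)/26² = (0.0030,0.0148)
F = F_att + ΣF_rep = (-5.9970,-2.4852)
p' = p + 1/8·F = (8.2504,2.6893)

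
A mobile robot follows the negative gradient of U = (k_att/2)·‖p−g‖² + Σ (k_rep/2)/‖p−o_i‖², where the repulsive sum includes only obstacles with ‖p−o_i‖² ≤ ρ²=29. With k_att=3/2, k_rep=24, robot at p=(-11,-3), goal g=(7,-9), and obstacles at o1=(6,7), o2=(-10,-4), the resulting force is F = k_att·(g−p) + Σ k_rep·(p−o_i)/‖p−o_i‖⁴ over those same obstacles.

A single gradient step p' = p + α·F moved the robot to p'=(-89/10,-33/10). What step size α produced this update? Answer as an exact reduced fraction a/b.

F_att = 3/2·(g−p) = 3/2·(18,-6) = (27.0000,-9.0000)
o1: d²=389 > ρ²=29 → inactive
o2: d²=2 ≤ ρ²=29; F_rep = 24·(-1,1)/2² = (-6.0000,6.0000)
F = F_att + ΣF_rep = (21.0000,-3.0000)
Δp = p'−p = (2.1000,-0.3000); α = Δx/Fx = (21/10) / (21) = 1/10
check: Δy/Fy = (-3/10) / (-3) = 1/10 ✓

α = 1/10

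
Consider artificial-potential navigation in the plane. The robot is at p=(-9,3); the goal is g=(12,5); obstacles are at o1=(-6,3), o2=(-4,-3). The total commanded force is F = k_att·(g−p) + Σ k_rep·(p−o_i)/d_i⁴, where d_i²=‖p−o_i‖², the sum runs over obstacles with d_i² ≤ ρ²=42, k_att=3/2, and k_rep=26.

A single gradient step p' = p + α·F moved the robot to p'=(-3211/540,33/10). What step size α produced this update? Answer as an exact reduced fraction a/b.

F_att = 3/2·(g−p) = 3/2·(21,2) = (31.5000,3.0000)
o1: d²=9 ≤ ρ²=42; F_rep = 26·(-3,0)/9² = (-0.9630,0.0000)
o2: d²=61 > ρ²=42 → inactive
F = F_att + ΣF_rep = (30.5370,3.0000)
Δp = p'−p = (3.0537,0.3000); α = Δx/Fx = (1649/540) / (1649/54) = 1/10
check: Δy/Fy = (3/10) / (3) = 1/10 ✓

α = 1/10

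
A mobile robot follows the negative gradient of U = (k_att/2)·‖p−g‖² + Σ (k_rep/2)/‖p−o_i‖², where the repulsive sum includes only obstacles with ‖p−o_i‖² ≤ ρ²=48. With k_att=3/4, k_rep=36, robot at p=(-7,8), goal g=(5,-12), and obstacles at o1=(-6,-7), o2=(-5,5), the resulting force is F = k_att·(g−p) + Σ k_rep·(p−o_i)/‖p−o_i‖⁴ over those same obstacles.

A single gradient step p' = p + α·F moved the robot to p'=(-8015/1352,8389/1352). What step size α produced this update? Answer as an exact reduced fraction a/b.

α = 1/8

F_att = 3/4·(g−p) = 3/4·(12,-20) = (9.0000,-15.0000)
o1: d²=226 > ρ²=48 → inactive
o2: d²=13 ≤ ρ²=48; F_rep = 36·(-2,3)/13² = (-0.4260,0.6391)
F = F_att + ΣF_rep = (8.5740,-14.3609)
Δp = p'−p = (1.0717,-1.7951); α = Δx/Fx = (1449/1352) / (1449/169) = 1/8
check: Δy/Fy = (-2427/1352) / (-2427/169) = 1/8 ✓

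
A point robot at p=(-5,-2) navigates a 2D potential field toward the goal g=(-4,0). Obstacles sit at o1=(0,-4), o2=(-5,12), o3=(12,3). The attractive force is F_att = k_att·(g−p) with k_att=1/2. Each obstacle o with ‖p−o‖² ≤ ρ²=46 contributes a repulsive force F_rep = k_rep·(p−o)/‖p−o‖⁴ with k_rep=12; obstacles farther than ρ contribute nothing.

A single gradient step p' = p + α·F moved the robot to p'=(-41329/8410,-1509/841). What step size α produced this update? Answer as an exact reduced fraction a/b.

α = 1/5

F_att = 1/2·(g−p) = 1/2·(1,2) = (0.5000,1.0000)
o1: d²=29 ≤ ρ²=46; F_rep = 12·(-5,2)/29² = (-0.0713,0.0285)
o2: d²=196 > ρ²=46 → inactive
o3: d²=314 > ρ²=46 → inactive
F = F_att + ΣF_rep = (0.4287,1.0285)
Δp = p'−p = (0.0857,0.2057); α = Δx/Fx = (721/8410) / (721/1682) = 1/5
check: Δy/Fy = (173/841) / (865/841) = 1/5 ✓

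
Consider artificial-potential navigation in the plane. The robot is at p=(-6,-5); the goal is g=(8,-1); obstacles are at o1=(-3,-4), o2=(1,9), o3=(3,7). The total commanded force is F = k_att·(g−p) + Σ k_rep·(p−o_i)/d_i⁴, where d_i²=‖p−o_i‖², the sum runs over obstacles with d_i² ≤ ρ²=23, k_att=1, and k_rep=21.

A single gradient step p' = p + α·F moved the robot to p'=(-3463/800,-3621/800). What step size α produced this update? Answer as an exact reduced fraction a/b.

F_att = 1·(g−p) = 1·(14,4) = (14.0000,4.0000)
o1: d²=10 ≤ ρ²=23; F_rep = 21·(-3,-1)/10² = (-0.6300,-0.2100)
o2: d²=245 > ρ²=23 → inactive
o3: d²=225 > ρ²=23 → inactive
F = F_att + ΣF_rep = (13.3700,3.7900)
Δp = p'−p = (1.6712,0.4738); α = Δx/Fx = (1337/800) / (1337/100) = 1/8
check: Δy/Fy = (379/800) / (379/100) = 1/8 ✓

α = 1/8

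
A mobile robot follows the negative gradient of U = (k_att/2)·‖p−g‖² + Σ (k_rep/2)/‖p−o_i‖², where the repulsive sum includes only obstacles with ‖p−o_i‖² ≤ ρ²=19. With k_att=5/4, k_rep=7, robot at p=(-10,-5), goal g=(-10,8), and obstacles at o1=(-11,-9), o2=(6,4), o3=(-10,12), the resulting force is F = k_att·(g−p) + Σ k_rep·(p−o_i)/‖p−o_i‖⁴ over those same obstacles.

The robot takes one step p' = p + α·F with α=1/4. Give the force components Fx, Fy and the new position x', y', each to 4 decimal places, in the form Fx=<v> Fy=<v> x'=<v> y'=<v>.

F_att = 5/4·(g−p) = 5/4·(0,13) = (0.0000,16.2500)
o1: d²=17 ≤ ρ²=19; F_rep = 7·(1,4)/17² = (0.0242,0.0969)
o2: d²=337 > ρ²=19 → inactive
o3: d²=289 > ρ²=19 → inactive
F = F_att + ΣF_rep = (0.0242,16.3469)
p' = p + 1/4·F = (-9.9939,-0.9133)

Fx=0.0242 Fy=16.3469 x'=-9.9939 y'=-0.9133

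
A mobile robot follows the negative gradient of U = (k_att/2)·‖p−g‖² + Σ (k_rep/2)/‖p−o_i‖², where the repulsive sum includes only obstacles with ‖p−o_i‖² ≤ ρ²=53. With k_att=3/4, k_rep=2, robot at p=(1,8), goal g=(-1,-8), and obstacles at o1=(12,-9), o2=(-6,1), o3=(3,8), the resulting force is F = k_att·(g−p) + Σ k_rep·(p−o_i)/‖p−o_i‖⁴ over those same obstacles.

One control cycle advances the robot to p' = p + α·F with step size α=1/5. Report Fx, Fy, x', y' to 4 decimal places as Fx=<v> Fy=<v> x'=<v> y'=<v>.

Fx=-1.7500 Fy=-12.0000 x'=0.6500 y'=5.6000

F_att = 3/4·(g−p) = 3/4·(-2,-16) = (-1.5000,-12.0000)
o1: d²=410 > ρ²=53 → inactive
o2: d²=98 > ρ²=53 → inactive
o3: d²=4 ≤ ρ²=53; F_rep = 2·(-2,0)/4² = (-0.2500,0.0000)
F = F_att + ΣF_rep = (-1.7500,-12.0000)
p' = p + 1/5·F = (0.6500,5.6000)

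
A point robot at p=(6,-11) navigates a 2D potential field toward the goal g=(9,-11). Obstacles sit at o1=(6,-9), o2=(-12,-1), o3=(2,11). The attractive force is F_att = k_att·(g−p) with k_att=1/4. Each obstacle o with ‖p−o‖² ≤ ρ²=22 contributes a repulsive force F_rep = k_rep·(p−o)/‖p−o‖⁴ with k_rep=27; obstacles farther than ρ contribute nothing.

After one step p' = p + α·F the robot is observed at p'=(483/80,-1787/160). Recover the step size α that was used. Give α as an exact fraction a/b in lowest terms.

α = 1/20

F_att = 1/4·(g−p) = 1/4·(3,0) = (0.7500,0.0000)
o1: d²=4 ≤ ρ²=22; F_rep = 27·(0,-2)/4² = (0.0000,-3.3750)
o2: d²=424 > ρ²=22 → inactive
o3: d²=500 > ρ²=22 → inactive
F = F_att + ΣF_rep = (0.7500,-3.3750)
Δp = p'−p = (0.0375,-0.1688); α = Δx/Fx = (3/80) / (3/4) = 1/20
check: Δy/Fy = (-27/160) / (-27/8) = 1/20 ✓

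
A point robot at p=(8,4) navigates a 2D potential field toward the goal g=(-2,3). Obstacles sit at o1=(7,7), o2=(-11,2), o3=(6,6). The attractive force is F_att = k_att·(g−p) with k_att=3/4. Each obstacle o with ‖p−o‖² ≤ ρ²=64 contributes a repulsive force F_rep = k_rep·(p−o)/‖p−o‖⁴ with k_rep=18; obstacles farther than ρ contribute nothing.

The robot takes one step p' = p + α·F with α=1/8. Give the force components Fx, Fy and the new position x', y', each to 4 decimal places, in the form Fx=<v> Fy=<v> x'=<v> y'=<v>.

F_att = 3/4·(g−p) = 3/4·(-10,-1) = (-7.5000,-0.7500)
o1: d²=10 ≤ ρ²=64; F_rep = 18·(1,-3)/10² = (0.1800,-0.5400)
o2: d²=365 > ρ²=64 → inactive
o3: d²=8 ≤ ρ²=64; F_rep = 18·(2,-2)/8² = (0.5625,-0.5625)
F = F_att + ΣF_rep = (-6.7575,-1.8525)
p' = p + 1/8·F = (7.1553,3.7684)

Fx=-6.7575 Fy=-1.8525 x'=7.1553 y'=3.7684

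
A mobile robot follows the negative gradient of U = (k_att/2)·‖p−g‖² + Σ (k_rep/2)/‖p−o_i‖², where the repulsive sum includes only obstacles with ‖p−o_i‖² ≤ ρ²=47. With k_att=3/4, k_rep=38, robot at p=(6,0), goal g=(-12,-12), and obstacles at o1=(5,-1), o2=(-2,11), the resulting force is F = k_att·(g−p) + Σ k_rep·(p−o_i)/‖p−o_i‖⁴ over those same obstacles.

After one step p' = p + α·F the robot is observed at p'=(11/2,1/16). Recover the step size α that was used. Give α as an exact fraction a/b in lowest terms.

α = 1/8

F_att = 3/4·(g−p) = 3/4·(-18,-12) = (-13.5000,-9.0000)
o1: d²=2 ≤ ρ²=47; F_rep = 38·(1,1)/2² = (9.5000,9.5000)
o2: d²=185 > ρ²=47 → inactive
F = F_att + ΣF_rep = (-4.0000,0.5000)
Δp = p'−p = (-0.5000,0.0625); α = Δx/Fx = (-1/2) / (-4) = 1/8
check: Δy/Fy = (1/16) / (1/2) = 1/8 ✓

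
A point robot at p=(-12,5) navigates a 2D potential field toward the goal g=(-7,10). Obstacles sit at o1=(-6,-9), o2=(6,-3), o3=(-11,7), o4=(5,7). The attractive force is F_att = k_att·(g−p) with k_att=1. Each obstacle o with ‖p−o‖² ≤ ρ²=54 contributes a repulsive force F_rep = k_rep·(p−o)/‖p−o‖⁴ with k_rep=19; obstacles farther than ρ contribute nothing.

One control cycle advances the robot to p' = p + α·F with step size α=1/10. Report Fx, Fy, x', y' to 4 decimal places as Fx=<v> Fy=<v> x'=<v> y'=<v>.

F_att = 1·(g−p) = 1·(5,5) = (5.0000,5.0000)
o1: d²=232 > ρ²=54 → inactive
o2: d²=388 > ρ²=54 → inactive
o3: d²=5 ≤ ρ²=54; F_rep = 19·(-1,-2)/5² = (-0.7600,-1.5200)
o4: d²=293 > ρ²=54 → inactive
F = F_att + ΣF_rep = (4.2400,3.4800)
p' = p + 1/10·F = (-11.5760,5.3480)

Fx=4.2400 Fy=3.4800 x'=-11.5760 y'=5.3480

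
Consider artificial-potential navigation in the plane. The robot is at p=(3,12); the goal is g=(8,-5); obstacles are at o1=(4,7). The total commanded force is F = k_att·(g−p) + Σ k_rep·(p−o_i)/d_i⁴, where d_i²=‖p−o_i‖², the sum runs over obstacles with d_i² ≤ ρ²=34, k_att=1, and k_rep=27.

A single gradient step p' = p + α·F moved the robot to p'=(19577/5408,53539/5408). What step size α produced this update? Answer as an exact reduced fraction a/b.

α = 1/8

F_att = 1·(g−p) = 1·(5,-17) = (5.0000,-17.0000)
o1: d²=26 ≤ ρ²=34; F_rep = 27·(-1,5)/26² = (-0.0399,0.1997)
F = F_att + ΣF_rep = (4.9601,-16.8003)
Δp = p'−p = (0.6200,-2.1000); α = Δx/Fx = (3353/5408) / (3353/676) = 1/8
check: Δy/Fy = (-11357/5408) / (-11357/676) = 1/8 ✓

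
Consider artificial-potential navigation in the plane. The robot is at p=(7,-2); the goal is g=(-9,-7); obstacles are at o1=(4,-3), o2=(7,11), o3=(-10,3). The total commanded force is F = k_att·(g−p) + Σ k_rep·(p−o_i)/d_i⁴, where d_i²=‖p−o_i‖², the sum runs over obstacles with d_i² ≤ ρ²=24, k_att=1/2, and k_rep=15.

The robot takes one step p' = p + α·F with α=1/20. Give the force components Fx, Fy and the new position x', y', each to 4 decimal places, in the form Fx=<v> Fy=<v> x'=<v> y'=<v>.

F_att = 1/2·(g−p) = 1/2·(-16,-5) = (-8.0000,-2.5000)
o1: d²=10 ≤ ρ²=24; F_rep = 15·(3,1)/10² = (0.4500,0.1500)
o2: d²=169 > ρ²=24 → inactive
o3: d²=314 > ρ²=24 → inactive
F = F_att + ΣF_rep = (-7.5500,-2.3500)
p' = p + 1/20·F = (6.6225,-2.1175)

Fx=-7.5500 Fy=-2.3500 x'=6.6225 y'=-2.1175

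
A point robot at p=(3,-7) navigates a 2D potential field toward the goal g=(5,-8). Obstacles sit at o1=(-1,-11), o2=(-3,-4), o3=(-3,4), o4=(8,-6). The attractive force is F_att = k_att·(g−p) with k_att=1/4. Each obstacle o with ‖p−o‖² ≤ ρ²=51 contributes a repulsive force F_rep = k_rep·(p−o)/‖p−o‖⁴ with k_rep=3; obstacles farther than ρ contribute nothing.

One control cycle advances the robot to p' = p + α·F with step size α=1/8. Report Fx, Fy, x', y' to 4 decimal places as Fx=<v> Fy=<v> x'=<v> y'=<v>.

F_att = 1/4·(g−p) = 1/4·(2,-1) = (0.5000,-0.2500)
o1: d²=32 ≤ ρ²=51; F_rep = 3·(4,4)/32² = (0.0117,0.0117)
o2: d²=45 ≤ ρ²=51; F_rep = 3·(6,-3)/45² = (0.0089,-0.0044)
o3: d²=157 > ρ²=51 → inactive
o4: d²=26 ≤ ρ²=51; F_rep = 3·(-5,-1)/26² = (-0.0222,-0.0044)
F = F_att + ΣF_rep = (0.4984,-0.2472)
p' = p + 1/8·F = (3.0623,-7.0309)

Fx=0.4984 Fy=-0.2472 x'=3.0623 y'=-7.0309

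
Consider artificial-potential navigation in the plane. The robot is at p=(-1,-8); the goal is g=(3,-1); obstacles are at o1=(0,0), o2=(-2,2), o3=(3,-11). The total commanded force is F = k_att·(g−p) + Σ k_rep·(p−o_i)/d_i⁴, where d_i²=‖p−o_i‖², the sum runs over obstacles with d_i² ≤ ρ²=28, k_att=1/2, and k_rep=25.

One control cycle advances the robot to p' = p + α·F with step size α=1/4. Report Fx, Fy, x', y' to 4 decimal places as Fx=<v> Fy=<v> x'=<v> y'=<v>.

F_att = 1/2·(g−p) = 1/2·(4,7) = (2.0000,3.5000)
o1: d²=65 > ρ²=28 → inactive
o2: d²=101 > ρ²=28 → inactive
o3: d²=25 ≤ ρ²=28; F_rep = 25·(-4,3)/25² = (-0.1600,0.1200)
F = F_att + ΣF_rep = (1.8400,3.6200)
p' = p + 1/4·F = (-0.5400,-7.0950)

Fx=1.8400 Fy=3.6200 x'=-0.5400 y'=-7.0950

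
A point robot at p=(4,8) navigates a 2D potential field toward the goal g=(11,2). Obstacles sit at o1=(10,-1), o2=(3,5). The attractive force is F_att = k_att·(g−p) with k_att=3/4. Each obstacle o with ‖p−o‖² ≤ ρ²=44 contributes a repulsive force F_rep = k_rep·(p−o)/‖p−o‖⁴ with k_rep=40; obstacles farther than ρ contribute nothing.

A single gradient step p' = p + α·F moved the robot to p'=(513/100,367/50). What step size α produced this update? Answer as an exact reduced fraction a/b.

F_att = 3/4·(g−p) = 3/4·(7,-6) = (5.2500,-4.5000)
o1: d²=117 > ρ²=44 → inactive
o2: d²=10 ≤ ρ²=44; F_rep = 40·(1,3)/10² = (0.4000,1.2000)
F = F_att + ΣF_rep = (5.6500,-3.3000)
Δp = p'−p = (1.1300,-0.6600); α = Δx/Fx = (113/100) / (113/20) = 1/5
check: Δy/Fy = (-33/50) / (-33/10) = 1/5 ✓

α = 1/5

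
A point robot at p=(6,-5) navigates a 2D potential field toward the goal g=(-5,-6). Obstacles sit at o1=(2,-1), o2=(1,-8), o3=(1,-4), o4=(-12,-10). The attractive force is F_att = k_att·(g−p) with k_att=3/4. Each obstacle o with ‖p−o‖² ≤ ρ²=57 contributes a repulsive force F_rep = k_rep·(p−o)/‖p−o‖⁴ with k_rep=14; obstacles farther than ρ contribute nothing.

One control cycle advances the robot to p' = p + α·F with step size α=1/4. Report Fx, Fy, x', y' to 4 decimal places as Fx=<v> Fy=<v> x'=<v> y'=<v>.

F_att = 3/4·(g−p) = 3/4·(-11,-1) = (-8.2500,-0.7500)
o1: d²=32 ≤ ρ²=57; F_rep = 14·(4,-4)/32² = (0.0547,-0.0547)
o2: d²=34 ≤ ρ²=57; F_rep = 14·(5,3)/34² = (0.0606,0.0363)
o3: d²=26 ≤ ρ²=57; F_rep = 14·(5,-1)/26² = (0.1036,-0.0207)
o4: d²=349 > ρ²=57 → inactive
F = F_att + ΣF_rep = (-8.0312,-0.7891)
p' = p + 1/4·F = (3.9922,-5.1973)

Fx=-8.0312 Fy=-0.7891 x'=3.9922 y'=-5.1973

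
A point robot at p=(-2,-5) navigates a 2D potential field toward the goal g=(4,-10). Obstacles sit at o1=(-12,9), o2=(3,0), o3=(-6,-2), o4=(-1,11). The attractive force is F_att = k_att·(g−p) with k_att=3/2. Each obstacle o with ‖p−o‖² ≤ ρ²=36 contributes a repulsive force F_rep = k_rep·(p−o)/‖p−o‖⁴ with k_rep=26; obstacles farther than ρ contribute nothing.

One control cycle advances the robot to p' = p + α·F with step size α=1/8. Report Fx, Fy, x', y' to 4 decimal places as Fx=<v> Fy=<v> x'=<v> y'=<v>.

F_att = 3/2·(g−p) = 3/2·(6,-5) = (9.0000,-7.5000)
o1: d²=296 > ρ²=36 → inactive
o2: d²=50 > ρ²=36 → inactive
o3: d²=25 ≤ ρ²=36; F_rep = 26·(4,-3)/25² = (0.1664,-0.1248)
o4: d²=257 > ρ²=36 → inactive
F = F_att + ΣF_rep = (9.1664,-7.6248)
p' = p + 1/8·F = (-0.8542,-5.9531)

Fx=9.1664 Fy=-7.6248 x'=-0.8542 y'=-5.9531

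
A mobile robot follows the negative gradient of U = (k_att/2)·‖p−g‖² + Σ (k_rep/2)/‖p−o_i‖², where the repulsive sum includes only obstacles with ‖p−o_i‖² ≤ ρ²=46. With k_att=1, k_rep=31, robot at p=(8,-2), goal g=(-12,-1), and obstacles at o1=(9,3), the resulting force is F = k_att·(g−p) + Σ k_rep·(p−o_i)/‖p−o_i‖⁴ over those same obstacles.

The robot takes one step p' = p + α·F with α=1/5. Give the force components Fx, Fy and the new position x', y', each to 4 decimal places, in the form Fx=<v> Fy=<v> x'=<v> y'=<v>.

F_att = 1·(g−p) = 1·(-20,1) = (-20.0000,1.0000)
o1: d²=26 ≤ ρ²=46; F_rep = 31·(-1,-5)/26² = (-0.0459,-0.2293)
F = F_att + ΣF_rep = (-20.0459,0.7707)
p' = p + 1/5·F = (3.9908,-1.8459)

Fx=-20.0459 Fy=0.7707 x'=3.9908 y'=-1.8459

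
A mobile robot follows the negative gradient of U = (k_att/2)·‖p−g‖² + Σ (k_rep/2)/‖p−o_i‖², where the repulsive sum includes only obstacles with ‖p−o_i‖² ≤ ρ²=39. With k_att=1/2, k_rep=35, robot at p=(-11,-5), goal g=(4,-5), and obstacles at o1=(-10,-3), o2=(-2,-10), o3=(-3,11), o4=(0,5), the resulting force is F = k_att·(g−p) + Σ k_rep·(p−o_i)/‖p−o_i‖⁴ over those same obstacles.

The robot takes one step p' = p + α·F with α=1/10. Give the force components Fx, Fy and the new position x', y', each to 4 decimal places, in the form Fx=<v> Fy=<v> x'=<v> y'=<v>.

F_att = 1/2·(g−p) = 1/2·(15,0) = (7.5000,0.0000)
o1: d²=5 ≤ ρ²=39; F_rep = 35·(-1,-2)/5² = (-1.4000,-2.8000)
o2: d²=106 > ρ²=39 → inactive
o3: d²=320 > ρ²=39 → inactive
o4: d²=221 > ρ²=39 → inactive
F = F_att + ΣF_rep = (6.1000,-2.8000)
p' = p + 1/10·F = (-10.3900,-5.2800)

Fx=6.1000 Fy=-2.8000 x'=-10.3900 y'=-5.2800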